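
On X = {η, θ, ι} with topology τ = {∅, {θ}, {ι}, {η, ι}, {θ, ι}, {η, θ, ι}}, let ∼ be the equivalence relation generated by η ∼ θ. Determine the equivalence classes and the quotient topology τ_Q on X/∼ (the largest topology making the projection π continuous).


X/∼ = {[η=θ], [ι]}; |τ_Q| = 3.

Equivalence classes: [η=θ], [ι].
Quotient map π: X → X/∼ sends η ↦ [η=θ], θ ↦ [η=θ], ι ↦ [ι].
For each subset V ⊆ X/∼, compute π^{-1}(V) ⊆ X and check whether π^{-1}(V) ∈ τ. V is open in τ_Q iff π^{-1}(V) ∈ τ.
  V = {}: π^{-1}(V) = ∅ ∈ τ ✓.
  V = {[η=θ]}: π^{-1}(V) = {η, θ} ∉ τ ✗.
  V = {[ι]}: π^{-1}(V) = {ι} ∈ τ ✓.
  V = {[η=θ], [ι]}: π^{-1}(V) = {η, θ, ι} ∈ τ ✓.
Open sets in the quotient: τ_Q = {{}, {[ι]}, {[η=θ], [ι]}} (3 elements).


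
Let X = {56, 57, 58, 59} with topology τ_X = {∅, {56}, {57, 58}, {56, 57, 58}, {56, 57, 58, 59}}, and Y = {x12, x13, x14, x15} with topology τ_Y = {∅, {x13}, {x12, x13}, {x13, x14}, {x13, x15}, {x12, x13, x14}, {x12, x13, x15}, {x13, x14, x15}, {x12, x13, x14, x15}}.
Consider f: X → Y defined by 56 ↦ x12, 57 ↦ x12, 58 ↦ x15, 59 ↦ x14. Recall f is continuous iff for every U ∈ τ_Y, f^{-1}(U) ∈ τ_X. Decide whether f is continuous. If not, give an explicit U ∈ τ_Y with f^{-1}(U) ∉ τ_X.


f is NOT continuous.

Compute f^{-1}(U) for each U ∈ τ_Y:
  U = ∅: f^{-1}(U) = ∅ ∈ τ_X ✓.
  U = {x13}: f^{-1}(U) = ∅ ∈ τ_X ✓.
  U = {x12, x13}: f^{-1}(U) = {56, 57} ∉ τ_X ✗.
  U = {x13, x14}: f^{-1}(U) = {59} ∉ τ_X ✗.
  U = {x13, x15}: f^{-1}(U) = {58} ∉ τ_X ✗.
  U = {x12, x13, x14}: f^{-1}(U) = {56, 57, 59} ∉ τ_X ✗.
  U = {x12, x13, x15}: f^{-1}(U) = {56, 57, 58} ∈ τ_X ✓.
  U = {x13, x14, x15}: f^{-1}(U) = {58, 59} ∉ τ_X ✗.
  U = {x12, x13, x14, x15}: f^{-1}(U) = {56, 57, 58, 59} ∈ τ_X ✓.
Found U = {x12, x13} with f^{-1}(U) = {56, 57} not in τ_X. Therefore f is NOT continuous.


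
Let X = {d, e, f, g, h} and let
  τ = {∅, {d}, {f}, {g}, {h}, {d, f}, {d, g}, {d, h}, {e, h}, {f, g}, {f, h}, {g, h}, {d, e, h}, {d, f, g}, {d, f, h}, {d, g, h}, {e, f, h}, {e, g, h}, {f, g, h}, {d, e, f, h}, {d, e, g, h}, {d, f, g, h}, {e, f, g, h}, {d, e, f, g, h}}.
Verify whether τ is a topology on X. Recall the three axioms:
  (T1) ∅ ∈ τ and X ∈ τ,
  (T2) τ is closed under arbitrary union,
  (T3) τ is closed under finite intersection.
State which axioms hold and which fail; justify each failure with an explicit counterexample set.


τ IS a topology on X.

Axiom (T1): ∅ ∈ τ? Yes; X ∈ τ? Yes.
Axiom (T2/T3): check pairwise unions and intersections of members of τ.
All pairwise intersections and unions checked — each lies in τ. Therefore τ satisfies (T1), (T2), (T3): it IS a topology on X.


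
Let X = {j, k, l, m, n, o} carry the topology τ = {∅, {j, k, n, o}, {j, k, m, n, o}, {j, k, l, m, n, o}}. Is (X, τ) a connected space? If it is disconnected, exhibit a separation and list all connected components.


(X, τ) is connected.

Find clopen sets (U ∈ τ with X ∖ U ∈ τ):
  U = ∅, X ∖ U = {j, k, l, m, n, o} — both open, so U is clopen.
  U = {j, k, l, m, n, o}, X ∖ U = ∅ — both open, so U is clopen.
Only trivial clopens (∅ and X) exist, so (X, τ) is connected.
Compute connected components by grouping points that agree on all clopens:
  component: {j, k, l, m, n, o}


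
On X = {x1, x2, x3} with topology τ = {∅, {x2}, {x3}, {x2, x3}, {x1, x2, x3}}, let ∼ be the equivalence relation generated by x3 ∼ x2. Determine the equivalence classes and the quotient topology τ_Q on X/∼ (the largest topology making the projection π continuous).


X/∼ = {[x1], [x2=x3]}; |τ_Q| = 3.

Equivalence classes: [x1], [x2=x3].
Quotient map π: X → X/∼ sends x1 ↦ [x1], x2 ↦ [x2=x3], x3 ↦ [x2=x3].
For each subset V ⊆ X/∼, compute π^{-1}(V) ⊆ X and check whether π^{-1}(V) ∈ τ. V is open in τ_Q iff π^{-1}(V) ∈ τ.
  V = {}: π^{-1}(V) = ∅ ∈ τ ✓.
  V = {[x1]}: π^{-1}(V) = {x1} ∉ τ ✗.
  V = {[x2=x3]}: π^{-1}(V) = {x2, x3} ∈ τ ✓.
  V = {[x1], [x2=x3]}: π^{-1}(V) = {x1, x2, x3} ∈ τ ✓.
Open sets in the quotient: τ_Q = {{}, {[x2=x3]}, {[x1], [x2=x3]}} (3 elements).


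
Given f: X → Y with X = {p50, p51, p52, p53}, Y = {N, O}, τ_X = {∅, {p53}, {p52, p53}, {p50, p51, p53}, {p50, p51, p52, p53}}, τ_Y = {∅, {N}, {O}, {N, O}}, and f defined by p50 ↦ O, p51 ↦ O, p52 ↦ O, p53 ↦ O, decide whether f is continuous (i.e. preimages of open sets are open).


f IS continuous.

Compute f^{-1}(U) for each U ∈ τ_Y:
  U = ∅: f^{-1}(U) = ∅ ∈ τ_X ✓.
  U = {N}: f^{-1}(U) = ∅ ∈ τ_X ✓.
  U = {O}: f^{-1}(U) = {p50, p51, p52, p53} ∈ τ_X ✓.
  U = {N, O}: f^{-1}(U) = {p50, p51, p52, p53} ∈ τ_X ✓.
Every preimage lies in τ_X, so f IS continuous.


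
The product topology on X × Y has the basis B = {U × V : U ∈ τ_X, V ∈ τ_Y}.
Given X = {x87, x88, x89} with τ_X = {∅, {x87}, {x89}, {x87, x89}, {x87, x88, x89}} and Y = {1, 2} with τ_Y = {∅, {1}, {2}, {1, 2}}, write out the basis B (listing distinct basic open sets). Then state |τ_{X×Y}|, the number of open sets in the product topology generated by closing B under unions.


Basis B = {∅ × ∅, {x87} × {1}, {x87} × {2}, {x89} × {1}, {x89} × {2}, {x87} × {1, 2}, {x87, x89} × {1}, {x87, x89} × {2}, {x89} × {1, 2}, {x87, x88, x89} × {1}, {x87, x88, x89} × {2}, {x87, x89} × {1, 2}, {x87, x88, x89} × {1, 2}}; |τ_{X×Y}| = 25.

Enumerate products U × V with U ∈ τ_X, V ∈ τ_Y (deduplicated):
  ∅ × ∅ = {} (∅)
  {x87} × {1} = {(x87,1)}
  {x87} × {2} = {(x87,2)}
  {x89} × {1} = {(x89,1)}
  {x89} × {2} = {(x89,2)}
  {x87} × {1, 2} = {(x87,1), (x87,2)}
  {x87, x89} × {1} = {(x87,1), (x89,1)}
  {x87, x89} × {2} = {(x87,2), (x89,2)}
  {x89} × {1, 2} = {(x89,1), (x89,2)}
  {x87, x88, x89} × {1} = {(x87,1), (x88,1), (x89,1)}
  {x87, x88, x89} × {2} = {(x87,2), (x88,2), (x89,2)}
  {x87, x89} × {1, 2} = {(x87,1), (x87,2), (x89,1), (x89,2)}
  {x87, x88, x89} × {1, 2} = {(x87,1), (x87,2), (x88,1), (x88,2), (x89,1), (x89,2)}
These 13 distinct sets form the basis B.
Close under arbitrary unions to get τ_{X×Y}; counting gives |τ_{X×Y}| = 25.


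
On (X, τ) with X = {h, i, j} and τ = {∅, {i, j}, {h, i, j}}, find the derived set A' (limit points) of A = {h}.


A' = ∅

For each x ∈ X, list the open sets U ∈ τ with x ∈ U, then check whether U ∩ (A ∖ {x}) ≠ ∅ for every such U.
  x = h: open {h, i, j} ∋ x has {h, i, j} ∩ (A ∖ {h}) = ∅, so x is NOT a limit point.
  x = i: open {i, j} ∋ x has {i, j} ∩ (A ∖ {i}) = ∅, so x is NOT a limit point.
  x = j: open {i, j} ∋ x has {i, j} ∩ (A ∖ {j}) = ∅, so x is NOT a limit point.
Collecting: A' = ∅.


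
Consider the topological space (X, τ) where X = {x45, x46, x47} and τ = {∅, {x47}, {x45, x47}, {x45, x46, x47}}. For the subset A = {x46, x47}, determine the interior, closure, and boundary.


int(A) = {x47}, cl(A) = {x45, x46, x47}, ∂A = {x45, x46}.

Closed sets in (X, τ) are complements of opens:
  closed(X, τ) = {∅, {x46}, {x45, x46}, {x45, x46, x47}}.
int(A) = ⋃ {U ∈ τ : U ⊆ A}. Opens contained in A: ∅, {x47}.
Taking the union of these: int(A) = {x47}.
cl(A) = ⋂ {C closed : A ⊆ C}. Closed sets containing A: {x45, x46, x47}.
Intersecting these: cl(A) = {x45, x46, x47}.
∂A = cl(A) ∖ int(A) = {x45, x46, x47} ∖ {x47} = {x45, x46}.


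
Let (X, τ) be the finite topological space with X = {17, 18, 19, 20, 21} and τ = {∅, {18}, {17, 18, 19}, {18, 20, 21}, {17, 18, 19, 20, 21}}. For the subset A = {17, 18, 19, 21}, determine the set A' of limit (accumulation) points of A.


A' = {17, 19, 20, 21}

For each x ∈ X, list the open sets U ∈ τ with x ∈ U, then check whether U ∩ (A ∖ {x}) ≠ ∅ for every such U.
  x = 17: opens ∋ x are {17, 18, 19}, {17, 18, 19, 20, 21}; each meets A ∖ {17}, so x IS a limit point.
  x = 18: open {18} ∋ x has {18} ∩ (A ∖ {18}) = ∅, so x is NOT a limit point.
  x = 19: opens ∋ x are {17, 18, 19}, {17, 18, 19, 20, 21}; each meets A ∖ {19}, so x IS a limit point.
  x = 20: opens ∋ x are {18, 20, 21}, {17, 18, 19, 20, 21}; each meets A ∖ {20}, so x IS a limit point.
  x = 21: opens ∋ x are {18, 20, 21}, {17, 18, 19, 20, 21}; each meets A ∖ {21}, so x IS a limit point.
Collecting: A' = {17, 19, 20, 21}.


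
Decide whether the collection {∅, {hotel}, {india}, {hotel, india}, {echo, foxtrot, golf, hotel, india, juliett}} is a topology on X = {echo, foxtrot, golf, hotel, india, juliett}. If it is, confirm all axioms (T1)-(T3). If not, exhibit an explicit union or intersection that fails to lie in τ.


τ IS a topology on X.

Axiom (T1): ∅ ∈ τ? Yes; X ∈ τ? Yes.
Axiom (T2/T3): check pairwise unions and intersections of members of τ.
All pairwise intersections and unions checked — each lies in τ. Therefore τ satisfies (T1), (T2), (T3): it IS a topology on X.


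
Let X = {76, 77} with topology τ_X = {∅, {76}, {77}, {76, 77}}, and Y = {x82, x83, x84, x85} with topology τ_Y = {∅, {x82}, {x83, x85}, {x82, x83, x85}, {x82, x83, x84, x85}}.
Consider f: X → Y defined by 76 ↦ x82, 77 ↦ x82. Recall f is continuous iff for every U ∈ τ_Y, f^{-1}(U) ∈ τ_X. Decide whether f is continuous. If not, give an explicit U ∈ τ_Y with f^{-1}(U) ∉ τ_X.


f IS continuous.

Compute f^{-1}(U) for each U ∈ τ_Y:
  U = ∅: f^{-1}(U) = ∅ ∈ τ_X ✓.
  U = {x82}: f^{-1}(U) = {76, 77} ∈ τ_X ✓.
  U = {x83, x85}: f^{-1}(U) = ∅ ∈ τ_X ✓.
  U = {x82, x83, x85}: f^{-1}(U) = {76, 77} ∈ τ_X ✓.
  U = {x82, x83, x84, x85}: f^{-1}(U) = {76, 77} ∈ τ_X ✓.
Every preimage lies in τ_X, so f IS continuous.


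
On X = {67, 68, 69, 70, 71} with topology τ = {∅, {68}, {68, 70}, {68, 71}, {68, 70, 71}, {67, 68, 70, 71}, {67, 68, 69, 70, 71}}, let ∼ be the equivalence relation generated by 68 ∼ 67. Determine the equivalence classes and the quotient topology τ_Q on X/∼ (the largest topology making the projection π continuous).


X/∼ = {[67=68], [69], [70], [71]}; |τ_Q| = 3.

Equivalence classes: [67=68], [69], [70], [71].
Quotient map π: X → X/∼ sends 67 ↦ [67=68], 68 ↦ [67=68], 69 ↦ [69], 70 ↦ [70], 71 ↦ [71].
For each subset V ⊆ X/∼, compute π^{-1}(V) ⊆ X and check whether π^{-1}(V) ∈ τ. V is open in τ_Q iff π^{-1}(V) ∈ τ.
  V = {}: π^{-1}(V) = ∅ ∈ τ ✓.
  V = {[67=68]}: π^{-1}(V) = {67, 68} ∉ τ ✗.
  V = {[69]}: π^{-1}(V) = {69} ∉ τ ✗.
  V = {[67=68], [69]}: π^{-1}(V) = {67, 68, 69} ∉ τ ✗.
  V = {[70]}: π^{-1}(V) = {70} ∉ τ ✗.
  V = {[67=68], [70]}: π^{-1}(V) = {67, 68, 70} ∉ τ ✗.
  V = {[69], [70]}: π^{-1}(V) = {69, 70} ∉ τ ✗.
  V = {[67=68], [69], [70]}: π^{-1}(V) = {67, 68, 69, 70} ∉ τ ✗.
  V = {[71]}: π^{-1}(V) = {71} ∉ τ ✗.
  V = {[67=68], [71]}: π^{-1}(V) = {67, 68, 71} ∉ τ ✗.
  V = {[69], [71]}: π^{-1}(V) = {69, 71} ∉ τ ✗.
  V = {[67=68], [69], [71]}: π^{-1}(V) = {67, 68, 69, 71} ∉ τ ✗.
  V = {[70], [71]}: π^{-1}(V) = {70, 71} ∉ τ ✗.
  V = {[67=68], [70], [71]}: π^{-1}(V) = {67, 68, 70, 71} ∈ τ ✓.
  V = {[69], [70], [71]}: π^{-1}(V) = {69, 70, 71} ∉ τ ✗.
  V = {[67=68], [69], [70], [71]}: π^{-1}(V) = {67, 68, 69, 70, 71} ∈ τ ✓.
Open sets in the quotient: τ_Q = {{}, {[67=68], [70], [71]}, {[67=68], [69], [70], [71]}} (3 elements).


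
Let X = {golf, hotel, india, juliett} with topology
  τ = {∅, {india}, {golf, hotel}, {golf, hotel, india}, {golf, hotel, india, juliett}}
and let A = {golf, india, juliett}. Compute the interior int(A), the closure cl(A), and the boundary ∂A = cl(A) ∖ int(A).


int(A) = {india}, cl(A) = {golf, hotel, india, juliett}, ∂A = {golf, hotel, juliett}.

Closed sets in (X, τ) are complements of opens:
  closed(X, τ) = {∅, {juliett}, {india, juliett}, {golf, hotel, juliett}, {golf, hotel, india, juliett}}.
int(A) = ⋃ {U ∈ τ : U ⊆ A}. Opens contained in A: ∅, {india}.
Taking the union of these: int(A) = {india}.
cl(A) = ⋂ {C closed : A ⊆ C}. Closed sets containing A: {golf, hotel, india, juliett}.
Intersecting these: cl(A) = {golf, hotel, india, juliett}.
∂A = cl(A) ∖ int(A) = {golf, hotel, india, juliett} ∖ {india} = {golf, hotel, juliett}.


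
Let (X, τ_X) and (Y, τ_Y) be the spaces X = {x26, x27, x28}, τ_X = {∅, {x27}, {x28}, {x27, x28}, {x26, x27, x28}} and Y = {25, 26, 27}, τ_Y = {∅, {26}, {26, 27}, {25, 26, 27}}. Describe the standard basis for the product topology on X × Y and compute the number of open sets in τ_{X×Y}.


Basis B = {∅ × ∅, {x27} × {26}, {x28} × {26}, {x27} × {26, 27}, {x27, x28} × {26}, {x28} × {26, 27}, {x26, x27, x28} × {26}, {x27} × {25, 26, 27}, {x28} × {25, 26, 27}, {x27, x28} × {26, 27}, {x26, x27, x28} × {26, 27}, {x27, x28} × {25, 26, 27}, {x26, x27, x28} × {25, 26, 27}}; |τ_{X×Y}| = 30.

Enumerate products U × V with U ∈ τ_X, V ∈ τ_Y (deduplicated):
  ∅ × ∅ = {} (∅)
  {x27} × {26} = {(x27,26)}
  {x28} × {26} = {(x28,26)}
  {x27} × {26, 27} = {(x27,26), (x27,27)}
  {x27, x28} × {26} = {(x27,26), (x28,26)}
  {x28} × {26, 27} = {(x28,26), (x28,27)}
  {x26, x27, x28} × {26} = {(x26,26), (x27,26), (x28,26)}
  {x27} × {25, 26, 27} = {(x27,25), (x27,26), (x27,27)}
  {x28} × {25, 26, 27} = {(x28,25), (x28,26), (x28,27)}
  {x27, x28} × {26, 27} = {(x27,26), (x27,27), (x28,26), (x28,27)}
  {x26, x27, x28} × {26, 27} = {(x26,26), (x26,27), (x27,26), (x27,27), (x28,26), (x28,27)}
  {x27, x28} × {25, 26, 27} = {(x27,25), (x27,26), (x27,27), (x28,25), (x28,26), (x28,27)}
  {x26, x27, x28} × {25, 26, 27} = {(x26,25), (x26,26), (x26,27), (x27,25), (x27,26), (x27,27), (x28,25), (x28,26), (x28,27)}
These 13 distinct sets form the basis B.
Close under arbitrary unions to get τ_{X×Y}; counting gives |τ_{X×Y}| = 30.


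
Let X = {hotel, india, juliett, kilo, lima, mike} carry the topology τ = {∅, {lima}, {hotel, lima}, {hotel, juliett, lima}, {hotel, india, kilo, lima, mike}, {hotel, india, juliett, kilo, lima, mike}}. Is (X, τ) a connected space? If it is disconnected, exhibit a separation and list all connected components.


(X, τ) is connected.

Find clopen sets (U ∈ τ with X ∖ U ∈ τ):
  U = ∅, X ∖ U = {hotel, india, juliett, kilo, lima, mike} — both open, so U is clopen.
  U = {hotel, india, juliett, kilo, lima, mike}, X ∖ U = ∅ — both open, so U is clopen.
Only trivial clopens (∅ and X) exist, so (X, τ) is connected.
Compute connected components by grouping points that agree on all clopens:
  component: {hotel, india, juliett, kilo, lima, mike}


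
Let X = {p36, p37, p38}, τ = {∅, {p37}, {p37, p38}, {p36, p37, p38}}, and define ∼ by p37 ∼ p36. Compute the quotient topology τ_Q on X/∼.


X/∼ = {[p36=p37], [p38]}; |τ_Q| = 2.

Equivalence classes: [p36=p37], [p38].
Quotient map π: X → X/∼ sends p36 ↦ [p36=p37], p37 ↦ [p36=p37], p38 ↦ [p38].
For each subset V ⊆ X/∼, compute π^{-1}(V) ⊆ X and check whether π^{-1}(V) ∈ τ. V is open in τ_Q iff π^{-1}(V) ∈ τ.
  V = {}: π^{-1}(V) = ∅ ∈ τ ✓.
  V = {[p36=p37]}: π^{-1}(V) = {p36, p37} ∉ τ ✗.
  V = {[p38]}: π^{-1}(V) = {p38} ∉ τ ✗.
  V = {[p36=p37], [p38]}: π^{-1}(V) = {p36, p37, p38} ∈ τ ✓.
Open sets in the quotient: τ_Q = {{}, {[p36=p37], [p38]}} (2 elements).


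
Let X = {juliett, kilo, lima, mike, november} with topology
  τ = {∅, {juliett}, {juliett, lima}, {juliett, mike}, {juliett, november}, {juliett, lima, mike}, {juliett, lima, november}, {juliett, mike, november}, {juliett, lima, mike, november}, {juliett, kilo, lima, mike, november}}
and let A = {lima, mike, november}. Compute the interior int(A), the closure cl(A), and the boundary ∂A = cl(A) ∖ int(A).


int(A) = ∅, cl(A) = {kilo, lima, mike, november}, ∂A = {kilo, lima, mike, november}.

Closed sets in (X, τ) are complements of opens:
  closed(X, τ) = {∅, {kilo}, {kilo, lima}, {kilo, mike}, {kilo, november}, {kilo, lima, mike}, {kilo, lima, november}, {kilo, mike, november}, {kilo, lima, mike, november}, {juliett, kilo, lima, mike, november}}.
int(A) = ⋃ {U ∈ τ : U ⊆ A}. Opens contained in A: ∅.
Taking the union of these: int(A) = ∅.
cl(A) = ⋂ {C closed : A ⊆ C}. Closed sets containing A: {kilo, lima, mike, november}, {juliett, kilo, lima, mike, november}.
Intersecting these: cl(A) = {kilo, lima, mike, november}.
∂A = cl(A) ∖ int(A) = {kilo, lima, mike, november} ∖ ∅ = {kilo, lima, mike, november}.


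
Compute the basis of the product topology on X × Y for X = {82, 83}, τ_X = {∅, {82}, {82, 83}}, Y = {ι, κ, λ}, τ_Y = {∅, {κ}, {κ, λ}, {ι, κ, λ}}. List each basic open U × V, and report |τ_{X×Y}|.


Basis B = {∅ × ∅, {82} × {κ}, {82} × {κ, λ}, {82, 83} × {κ}, {82} × {ι, κ, λ}, {82, 83} × {κ, λ}, {82, 83} × {ι, κ, λ}}; |τ_{X×Y}| = 10.

Enumerate products U × V with U ∈ τ_X, V ∈ τ_Y (deduplicated):
  ∅ × ∅ = {} (∅)
  {82} × {κ} = {(82,κ)}
  {82} × {κ, λ} = {(82,κ), (82,λ)}
  {82, 83} × {κ} = {(82,κ), (83,κ)}
  {82} × {ι, κ, λ} = {(82,ι), (82,κ), (82,λ)}
  {82, 83} × {κ, λ} = {(82,κ), (82,λ), (83,κ), (83,λ)}
  {82, 83} × {ι, κ, λ} = {(82,ι), (82,κ), (82,λ), (83,ι), (83,κ), (83,λ)}
These 7 distinct sets form the basis B.
Close under arbitrary unions to get τ_{X×Y}; counting gives |τ_{X×Y}| = 10.


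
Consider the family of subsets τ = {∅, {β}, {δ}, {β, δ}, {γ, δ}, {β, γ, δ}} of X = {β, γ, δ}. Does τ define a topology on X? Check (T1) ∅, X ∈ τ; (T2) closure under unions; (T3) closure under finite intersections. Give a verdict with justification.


τ IS a topology on X.

Axiom (T1): ∅ ∈ τ? Yes; X ∈ τ? Yes.
Axiom (T2/T3): check pairwise unions and intersections of members of τ.
All pairwise intersections and unions checked — each lies in τ. Therefore τ satisfies (T1), (T2), (T3): it IS a topology on X.


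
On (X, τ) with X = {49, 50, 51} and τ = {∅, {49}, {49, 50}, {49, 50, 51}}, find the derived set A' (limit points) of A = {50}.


A' = {51}

For each x ∈ X, list the open sets U ∈ τ with x ∈ U, then check whether U ∩ (A ∖ {x}) ≠ ∅ for every such U.
  x = 49: open {49} ∋ x has {49} ∩ (A ∖ {49}) = ∅, so x is NOT a limit point.
  x = 50: open {49, 50} ∋ x has {49, 50} ∩ (A ∖ {50}) = ∅, so x is NOT a limit point.
  x = 51: opens ∋ x are {49, 50, 51}; each meets A ∖ {51}, so x IS a limit point.
Collecting: A' = {51}.


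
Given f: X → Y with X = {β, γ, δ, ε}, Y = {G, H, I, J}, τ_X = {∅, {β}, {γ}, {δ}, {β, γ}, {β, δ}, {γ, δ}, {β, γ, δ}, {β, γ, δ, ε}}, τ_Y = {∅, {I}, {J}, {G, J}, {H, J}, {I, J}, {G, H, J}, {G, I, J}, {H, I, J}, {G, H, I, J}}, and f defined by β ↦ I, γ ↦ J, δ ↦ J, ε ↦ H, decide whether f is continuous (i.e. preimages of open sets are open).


f is NOT continuous.

Compute f^{-1}(U) for each U ∈ τ_Y:
  U = ∅: f^{-1}(U) = ∅ ∈ τ_X ✓.
  U = {I}: f^{-1}(U) = {β} ∈ τ_X ✓.
  U = {J}: f^{-1}(U) = {γ, δ} ∈ τ_X ✓.
  U = {G, J}: f^{-1}(U) = {γ, δ} ∈ τ_X ✓.
  U = {H, J}: f^{-1}(U) = {γ, δ, ε} ∉ τ_X ✗.
  U = {I, J}: f^{-1}(U) = {β, γ, δ} ∈ τ_X ✓.
  U = {G, H, J}: f^{-1}(U) = {γ, δ, ε} ∉ τ_X ✗.
  U = {G, I, J}: f^{-1}(U) = {β, γ, δ} ∈ τ_X ✓.
  U = {H, I, J}: f^{-1}(U) = {β, γ, δ, ε} ∈ τ_X ✓.
  U = {G, H, I, J}: f^{-1}(U) = {β, γ, δ, ε} ∈ τ_X ✓.
Found U = {H, J} with f^{-1}(U) = {γ, δ, ε} not in τ_X. Therefore f is NOT continuous.


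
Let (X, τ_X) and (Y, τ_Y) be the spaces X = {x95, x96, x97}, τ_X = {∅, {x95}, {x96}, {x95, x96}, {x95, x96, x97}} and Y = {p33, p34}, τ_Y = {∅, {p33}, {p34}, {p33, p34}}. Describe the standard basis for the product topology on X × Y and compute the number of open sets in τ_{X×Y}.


Basis B = {∅ × ∅, {x95} × {p33}, {x95} × {p34}, {x96} × {p33}, {x96} × {p34}, {x95} × {p33, p34}, {x95, x96} × {p33}, {x95, x96} × {p34}, {x96} × {p33, p34}, {x95, x96, x97} × {p33}, {x95, x96, x97} × {p34}, {x95, x96} × {p33, p34}, {x95, x96, x97} × {p33, p34}}; |τ_{X×Y}| = 25.

Enumerate products U × V with U ∈ τ_X, V ∈ τ_Y (deduplicated):
  ∅ × ∅ = {} (∅)
  {x95} × {p33} = {(x95,p33)}
  {x95} × {p34} = {(x95,p34)}
  {x96} × {p33} = {(x96,p33)}
  {x96} × {p34} = {(x96,p34)}
  {x95} × {p33, p34} = {(x95,p33), (x95,p34)}
  {x95, x96} × {p33} = {(x95,p33), (x96,p33)}
  {x95, x96} × {p34} = {(x95,p34), (x96,p34)}
  {x96} × {p33, p34} = {(x96,p33), (x96,p34)}
  {x95, x96, x97} × {p33} = {(x95,p33), (x96,p33), (x97,p33)}
  {x95, x96, x97} × {p34} = {(x95,p34), (x96,p34), (x97,p34)}
  {x95, x96} × {p33, p34} = {(x95,p33), (x95,p34), (x96,p33), (x96,p34)}
  {x95, x96, x97} × {p33, p34} = {(x95,p33), (x95,p34), (x96,p33), (x96,p34), (x97,p33), (x97,p34)}
These 13 distinct sets form the basis B.
Close under arbitrary unions to get τ_{X×Y}; counting gives |τ_{X×Y}| = 25.


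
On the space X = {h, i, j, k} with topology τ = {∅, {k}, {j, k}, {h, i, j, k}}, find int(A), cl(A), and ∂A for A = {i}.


int(A) = ∅, cl(A) = {h, i}, ∂A = {h, i}.

Closed sets in (X, τ) are complements of opens:
  closed(X, τ) = {∅, {h, i}, {h, i, j}, {h, i, j, k}}.
int(A) = ⋃ {U ∈ τ : U ⊆ A}. Opens contained in A: ∅.
Taking the union of these: int(A) = ∅.
cl(A) = ⋂ {C closed : A ⊆ C}. Closed sets containing A: {h, i}, {h, i, j}, {h, i, j, k}.
Intersecting these: cl(A) = {h, i}.
∂A = cl(A) ∖ int(A) = {h, i} ∖ ∅ = {h, i}.


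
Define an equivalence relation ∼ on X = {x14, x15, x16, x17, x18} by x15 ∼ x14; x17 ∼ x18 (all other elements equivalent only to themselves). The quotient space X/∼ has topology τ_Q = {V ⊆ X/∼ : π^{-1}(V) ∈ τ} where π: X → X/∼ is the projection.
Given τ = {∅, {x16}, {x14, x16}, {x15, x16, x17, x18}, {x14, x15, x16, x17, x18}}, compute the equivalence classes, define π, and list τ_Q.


X/∼ = {[x14=x15], [x16], [x17=x18]}; |τ_Q| = 3.

Equivalence classes: [x14=x15], [x16], [x17=x18].
Quotient map π: X → X/∼ sends x14 ↦ [x14=x15], x15 ↦ [x14=x15], x16 ↦ [x16], x17 ↦ [x17=x18], x18 ↦ [x17=x18].
For each subset V ⊆ X/∼, compute π^{-1}(V) ⊆ X and check whether π^{-1}(V) ∈ τ. V is open in τ_Q iff π^{-1}(V) ∈ τ.
  V = {}: π^{-1}(V) = ∅ ∈ τ ✓.
  V = {[x14=x15]}: π^{-1}(V) = {x14, x15} ∉ τ ✗.
  V = {[x16]}: π^{-1}(V) = {x16} ∈ τ ✓.
  V = {[x14=x15], [x16]}: π^{-1}(V) = {x14, x15, x16} ∉ τ ✗.
  V = {[x17=x18]}: π^{-1}(V) = {x17, x18} ∉ τ ✗.
  V = {[x14=x15], [x17=x18]}: π^{-1}(V) = {x14, x15, x17, x18} ∉ τ ✗.
  V = {[x16], [x17=x18]}: π^{-1}(V) = {x16, x17, x18} ∉ τ ✗.
  V = {[x14=x15], [x16], [x17=x18]}: π^{-1}(V) = {x14, x15, x16, x17, x18} ∈ τ ✓.
Open sets in the quotient: τ_Q = {{}, {[x16]}, {[x14=x15], [x16], [x17=x18]}} (3 elements).


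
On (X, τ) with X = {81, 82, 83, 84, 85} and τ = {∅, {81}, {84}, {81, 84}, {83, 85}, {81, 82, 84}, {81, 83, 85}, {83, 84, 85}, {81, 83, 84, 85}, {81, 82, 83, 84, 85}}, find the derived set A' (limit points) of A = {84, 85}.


A' = {82, 83}

For each x ∈ X, list the open sets U ∈ τ with x ∈ U, then check whether U ∩ (A ∖ {x}) ≠ ∅ for every such U.
  x = 81: open {81} ∋ x has {81} ∩ (A ∖ {81}) = ∅, so x is NOT a limit point.
  x = 82: opens ∋ x are {81, 82, 84}, {81, 82, 83, 84, 85}; each meets A ∖ {82}, so x IS a limit point.
  x = 83: opens ∋ x are {83, 85}, {81, 83, 85}, {83, 84, 85}, {81, 83, 84, 85}, {81, 82, 83, 84, 85}; each meets A ∖ {83}, so x IS a limit point.
  x = 84: open {84} ∋ x has {84} ∩ (A ∖ {84}) = ∅, so x is NOT a limit point.
  x = 85: open {83, 85} ∋ x has {83, 85} ∩ (A ∖ {85}) = ∅, so x is NOT a limit point.
Collecting: A' = {82, 83}.


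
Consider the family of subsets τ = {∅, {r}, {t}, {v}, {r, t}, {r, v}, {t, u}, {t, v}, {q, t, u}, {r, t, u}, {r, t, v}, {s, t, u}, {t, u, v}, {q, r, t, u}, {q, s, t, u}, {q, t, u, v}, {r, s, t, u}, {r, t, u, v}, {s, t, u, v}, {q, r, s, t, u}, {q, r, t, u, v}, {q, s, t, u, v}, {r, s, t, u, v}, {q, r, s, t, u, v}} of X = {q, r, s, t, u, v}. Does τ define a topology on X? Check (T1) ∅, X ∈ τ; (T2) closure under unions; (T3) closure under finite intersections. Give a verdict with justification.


τ IS a topology on X.

Axiom (T1): ∅ ∈ τ? Yes; X ∈ τ? Yes.
Axiom (T2/T3): check pairwise unions and intersections of members of τ.
All pairwise intersections and unions checked — each lies in τ. Therefore τ satisfies (T1), (T2), (T3): it IS a topology on X.


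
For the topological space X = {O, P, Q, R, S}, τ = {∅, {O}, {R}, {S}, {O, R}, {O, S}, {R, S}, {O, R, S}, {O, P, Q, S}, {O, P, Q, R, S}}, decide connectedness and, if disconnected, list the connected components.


(X, τ) is disconnected; components = [{R}, {O, P, Q, S}].

Find clopen sets (U ∈ τ with X ∖ U ∈ τ):
  U = ∅, X ∖ U = {O, P, Q, R, S} — both open, so U is clopen.
  U = {R}, X ∖ U = {O, P, Q, S} — both open, so U is clopen.
  U = {O, P, Q, S}, X ∖ U = {R} — both open, so U is clopen.
  U = {O, P, Q, R, S}, X ∖ U = ∅ — both open, so U is clopen.
Nontrivial clopen(s) exist: e.g. {O, P, Q, S}. So (X, τ) is disconnected.
Compute connected components by grouping points that agree on all clopens:
  component: {R}
  component: {O, P, Q, S}


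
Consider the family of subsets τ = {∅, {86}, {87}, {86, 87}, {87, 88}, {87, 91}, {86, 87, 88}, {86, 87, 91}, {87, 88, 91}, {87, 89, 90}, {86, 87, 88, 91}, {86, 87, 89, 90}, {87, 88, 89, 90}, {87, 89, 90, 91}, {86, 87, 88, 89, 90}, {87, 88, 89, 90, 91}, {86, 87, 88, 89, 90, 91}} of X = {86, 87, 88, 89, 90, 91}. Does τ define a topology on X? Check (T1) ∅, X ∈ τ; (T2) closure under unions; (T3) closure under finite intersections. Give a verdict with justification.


τ is NOT a topology on X.

Axiom (T1): ∅ ∈ τ? Yes; X ∈ τ? Yes.
Axiom (T2/T3): check pairwise unions and intersections of members of τ.
Counterexample for (T2): {86} ∪ {87, 89, 90, 91} = {86, 87, 89, 90, 91} ∉ τ. Therefore τ is NOT a topology.


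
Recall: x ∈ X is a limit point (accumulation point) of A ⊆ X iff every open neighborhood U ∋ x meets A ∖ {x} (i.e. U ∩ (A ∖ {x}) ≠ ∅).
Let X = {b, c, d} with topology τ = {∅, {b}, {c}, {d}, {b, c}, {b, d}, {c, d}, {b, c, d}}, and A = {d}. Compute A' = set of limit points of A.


A' = ∅

For each x ∈ X, list the open sets U ∈ τ with x ∈ U, then check whether U ∩ (A ∖ {x}) ≠ ∅ for every such U.
  x = b: open {b} ∋ x has {b} ∩ (A ∖ {b}) = ∅, so x is NOT a limit point.
  x = c: open {c} ∋ x has {c} ∩ (A ∖ {c}) = ∅, so x is NOT a limit point.
  x = d: open {d} ∋ x has {d} ∩ (A ∖ {d}) = ∅, so x is NOT a limit point.
Collecting: A' = ∅.


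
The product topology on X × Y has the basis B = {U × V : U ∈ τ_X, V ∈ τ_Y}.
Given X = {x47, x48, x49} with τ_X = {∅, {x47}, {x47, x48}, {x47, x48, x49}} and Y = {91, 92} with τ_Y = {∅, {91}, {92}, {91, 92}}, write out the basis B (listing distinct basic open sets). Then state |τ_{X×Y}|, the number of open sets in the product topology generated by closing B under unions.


Basis B = {∅ × ∅, {x47} × {91}, {x47} × {92}, {x47} × {91, 92}, {x47, x48} × {91}, {x47, x48} × {92}, {x47, x48, x49} × {91}, {x47, x48, x49} × {92}, {x47, x48} × {91, 92}, {x47, x48, x49} × {91, 92}}; |τ_{X×Y}| = 16.

Enumerate products U × V with U ∈ τ_X, V ∈ τ_Y (deduplicated):
  ∅ × ∅ = {} (∅)
  {x47} × {91} = {(x47,91)}
  {x47} × {92} = {(x47,92)}
  {x47} × {91, 92} = {(x47,91), (x47,92)}
  {x47, x48} × {91} = {(x47,91), (x48,91)}
  {x47, x48} × {92} = {(x47,92), (x48,92)}
  {x47, x48, x49} × {91} = {(x47,91), (x48,91), (x49,91)}
  {x47, x48, x49} × {92} = {(x47,92), (x48,92), (x49,92)}
  {x47, x48} × {91, 92} = {(x47,91), (x47,92), (x48,91), (x48,92)}
  {x47, x48, x49} × {91, 92} = {(x47,91), (x47,92), (x48,91), (x48,92), (x49,91), (x49,92)}
These 10 distinct sets form the basis B.
Close under arbitrary unions to get τ_{X×Y}; counting gives |τ_{X×Y}| = 16.


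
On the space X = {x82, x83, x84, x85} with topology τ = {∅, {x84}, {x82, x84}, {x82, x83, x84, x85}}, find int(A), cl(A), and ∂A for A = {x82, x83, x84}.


int(A) = {x82, x84}, cl(A) = {x82, x83, x84, x85}, ∂A = {x83, x85}.

Closed sets in (X, τ) are complements of opens:
  closed(X, τ) = {∅, {x83, x85}, {x82, x83, x85}, {x82, x83, x84, x85}}.
int(A) = ⋃ {U ∈ τ : U ⊆ A}. Opens contained in A: ∅, {x84}, {x82, x84}.
Taking the union of these: int(A) = {x82, x84}.
cl(A) = ⋂ {C closed : A ⊆ C}. Closed sets containing A: {x82, x83, x84, x85}.
Intersecting these: cl(A) = {x82, x83, x84, x85}.
∂A = cl(A) ∖ int(A) = {x82, x83, x84, x85} ∖ {x82, x84} = {x83, x85}.


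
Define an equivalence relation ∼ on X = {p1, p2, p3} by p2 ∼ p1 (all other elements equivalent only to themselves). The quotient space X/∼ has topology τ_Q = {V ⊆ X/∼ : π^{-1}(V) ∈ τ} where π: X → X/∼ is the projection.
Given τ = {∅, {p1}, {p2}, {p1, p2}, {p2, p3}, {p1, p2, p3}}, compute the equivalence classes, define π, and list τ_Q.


X/∼ = {[p1=p2], [p3]}; |τ_Q| = 3.

Equivalence classes: [p1=p2], [p3].
Quotient map π: X → X/∼ sends p1 ↦ [p1=p2], p2 ↦ [p1=p2], p3 ↦ [p3].
For each subset V ⊆ X/∼, compute π^{-1}(V) ⊆ X and check whether π^{-1}(V) ∈ τ. V is open in τ_Q iff π^{-1}(V) ∈ τ.
  V = {}: π^{-1}(V) = ∅ ∈ τ ✓.
  V = {[p1=p2]}: π^{-1}(V) = {p1, p2} ∈ τ ✓.
  V = {[p3]}: π^{-1}(V) = {p3} ∉ τ ✗.
  V = {[p1=p2], [p3]}: π^{-1}(V) = {p1, p2, p3} ∈ τ ✓.
Open sets in the quotient: τ_Q = {{}, {[p1=p2]}, {[p1=p2], [p3]}} (3 elements).


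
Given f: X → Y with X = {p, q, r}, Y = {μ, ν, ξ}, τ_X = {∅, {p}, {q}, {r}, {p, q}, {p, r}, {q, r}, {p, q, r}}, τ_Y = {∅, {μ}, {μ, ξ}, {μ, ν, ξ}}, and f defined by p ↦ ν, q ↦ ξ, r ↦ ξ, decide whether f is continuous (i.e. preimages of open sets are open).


f IS continuous.

Compute f^{-1}(U) for each U ∈ τ_Y:
  U = ∅: f^{-1}(U) = ∅ ∈ τ_X ✓.
  U = {μ}: f^{-1}(U) = ∅ ∈ τ_X ✓.
  U = {μ, ξ}: f^{-1}(U) = {q, r} ∈ τ_X ✓.
  U = {μ, ν, ξ}: f^{-1}(U) = {p, q, r} ∈ τ_X ✓.
Every preimage lies in τ_X, so f IS continuous.


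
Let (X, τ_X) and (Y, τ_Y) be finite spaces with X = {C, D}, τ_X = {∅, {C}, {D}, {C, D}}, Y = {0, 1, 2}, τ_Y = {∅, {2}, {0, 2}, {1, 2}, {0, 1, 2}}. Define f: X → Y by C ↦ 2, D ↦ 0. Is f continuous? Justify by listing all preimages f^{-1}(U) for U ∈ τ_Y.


f IS continuous.

Compute f^{-1}(U) for each U ∈ τ_Y:
  U = ∅: f^{-1}(U) = ∅ ∈ τ_X ✓.
  U = {2}: f^{-1}(U) = {C} ∈ τ_X ✓.
  U = {0, 2}: f^{-1}(U) = {C, D} ∈ τ_X ✓.
  U = {1, 2}: f^{-1}(U) = {C} ∈ τ_X ✓.
  U = {0, 1, 2}: f^{-1}(U) = {C, D} ∈ τ_X ✓.
Every preimage lies in τ_X, so f IS continuous.


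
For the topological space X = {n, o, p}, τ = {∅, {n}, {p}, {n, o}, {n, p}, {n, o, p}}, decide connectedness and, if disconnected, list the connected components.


(X, τ) is disconnected; components = [{p}, {n, o}].

Find clopen sets (U ∈ τ with X ∖ U ∈ τ):
  U = ∅, X ∖ U = {n, o, p} — both open, so U is clopen.
  U = {p}, X ∖ U = {n, o} — both open, so U is clopen.
  U = {n, o}, X ∖ U = {p} — both open, so U is clopen.
  U = {n, o, p}, X ∖ U = ∅ — both open, so U is clopen.
Nontrivial clopen(s) exist: e.g. {p}. So (X, τ) is disconnected.
Compute connected components by grouping points that agree on all clopens:
  component: {p}
  component: {n, o}


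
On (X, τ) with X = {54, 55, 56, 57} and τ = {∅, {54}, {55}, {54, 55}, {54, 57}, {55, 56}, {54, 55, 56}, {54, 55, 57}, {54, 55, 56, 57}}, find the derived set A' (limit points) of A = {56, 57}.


A' = ∅

For each x ∈ X, list the open sets U ∈ τ with x ∈ U, then check whether U ∩ (A ∖ {x}) ≠ ∅ for every such U.
  x = 54: open {54} ∋ x has {54} ∩ (A ∖ {54}) = ∅, so x is NOT a limit point.
  x = 55: open {55} ∋ x has {55} ∩ (A ∖ {55}) = ∅, so x is NOT a limit point.
  x = 56: open {55, 56} ∋ x has {55, 56} ∩ (A ∖ {56}) = ∅, so x is NOT a limit point.
  x = 57: open {54, 57} ∋ x has {54, 57} ∩ (A ∖ {57}) = ∅, so x is NOT a limit point.
Collecting: A' = ∅.


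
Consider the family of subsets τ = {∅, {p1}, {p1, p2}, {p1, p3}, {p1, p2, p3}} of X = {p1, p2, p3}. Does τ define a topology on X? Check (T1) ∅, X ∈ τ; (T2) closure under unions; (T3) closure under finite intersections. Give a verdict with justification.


τ IS a topology on X.

Axiom (T1): ∅ ∈ τ? Yes; X ∈ τ? Yes.
Axiom (T2/T3): check pairwise unions and intersections of members of τ.
All pairwise intersections and unions checked — each lies in τ. Therefore τ satisfies (T1), (T2), (T3): it IS a topology on X.


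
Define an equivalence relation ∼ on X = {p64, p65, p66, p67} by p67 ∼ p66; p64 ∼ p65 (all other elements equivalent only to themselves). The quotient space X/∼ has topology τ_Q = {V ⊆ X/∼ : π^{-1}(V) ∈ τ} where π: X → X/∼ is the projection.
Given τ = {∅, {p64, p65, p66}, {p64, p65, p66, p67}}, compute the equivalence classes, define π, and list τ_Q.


X/∼ = {[p64=p65], [p66=p67]}; |τ_Q| = 2.

Equivalence classes: [p64=p65], [p66=p67].
Quotient map π: X → X/∼ sends p64 ↦ [p64=p65], p65 ↦ [p64=p65], p66 ↦ [p66=p67], p67 ↦ [p66=p67].
For each subset V ⊆ X/∼, compute π^{-1}(V) ⊆ X and check whether π^{-1}(V) ∈ τ. V is open in τ_Q iff π^{-1}(V) ∈ τ.
  V = {}: π^{-1}(V) = ∅ ∈ τ ✓.
  V = {[p64=p65]}: π^{-1}(V) = {p64, p65} ∉ τ ✗.
  V = {[p66=p67]}: π^{-1}(V) = {p66, p67} ∉ τ ✗.
  V = {[p64=p65], [p66=p67]}: π^{-1}(V) = {p64, p65, p66, p67} ∈ τ ✓.
Open sets in the quotient: τ_Q = {{}, {[p64=p65], [p66=p67]}} (2 elements).


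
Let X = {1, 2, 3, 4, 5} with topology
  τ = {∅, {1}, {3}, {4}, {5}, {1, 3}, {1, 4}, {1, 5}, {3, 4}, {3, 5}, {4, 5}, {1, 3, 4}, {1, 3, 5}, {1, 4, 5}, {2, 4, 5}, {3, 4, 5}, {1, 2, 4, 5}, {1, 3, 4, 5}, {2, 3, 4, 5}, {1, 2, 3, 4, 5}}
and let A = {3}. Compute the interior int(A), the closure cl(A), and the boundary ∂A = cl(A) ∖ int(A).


int(A) = {3}, cl(A) = {3}, ∂A = ∅.

Closed sets in (X, τ) are complements of opens:
  closed(X, τ) = {∅, {1}, {2}, {3}, {1, 2}, {1, 3}, {2, 3}, {2, 4}, {2, 5}, {1, 2, 3}, {1, 2, 4}, {1, 2, 5}, {2, 3, 4}, {2, 3, 5}, {2, 4, 5}, {1, 2, 3, 4}, {1, 2, 3, 5}, {1, 2, 4, 5}, {2, 3, 4, 5}, {1, 2, 3, 4, 5}}.
int(A) = ⋃ {U ∈ τ : U ⊆ A}. Opens contained in A: ∅, {3}.
Taking the union of these: int(A) = {3}.
cl(A) = ⋂ {C closed : A ⊆ C}. Closed sets containing A: {3}, {1, 3}, {2, 3}, {1, 2, 3}, {2, 3, 4}, {2, 3, 5}, {1, 2, 3, 4}, {1, 2, 3, 5}, {2, 3, 4, 5}, {1, 2, 3, 4, 5}.
Intersecting these: cl(A) = {3}.
∂A = cl(A) ∖ int(A) = {3} ∖ {3} = ∅.


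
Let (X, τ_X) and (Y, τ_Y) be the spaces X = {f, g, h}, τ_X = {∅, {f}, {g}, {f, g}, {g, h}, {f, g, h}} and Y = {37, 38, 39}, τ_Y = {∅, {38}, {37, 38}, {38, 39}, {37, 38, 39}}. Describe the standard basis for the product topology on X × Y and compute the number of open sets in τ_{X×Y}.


Basis B = {∅ × ∅, {f} × {38}, {g} × {38}, {f} × {37, 38}, {f} × {38, 39}, {f, g} × {38}, {g} × {37, 38}, {g} × {38, 39}, {g, h} × {38}, {f} × {37, 38, 39}, {f, g, h} × {38}, {g} × {37, 38, 39}, {f, g} × {37, 38}, {f, g} × {38, 39}, {g, h} × {37, 38}, {g, h} × {38, 39}, {f, g} × {37, 38, 39}, {f, g, h} × {37, 38}, {f, g, h} × {38, 39}, {g, h} × {37, 38, 39}, {f, g, h} × {37, 38, 39}}; |τ_{X×Y}| = 70.

Enumerate products U × V with U ∈ τ_X, V ∈ τ_Y (deduplicated):
  ∅ × ∅ = {} (∅)
  {f} × {38} = {(f,38)}
  {g} × {38} = {(g,38)}
  {f} × {37, 38} = {(f,37), (f,38)}
  {f} × {38, 39} = {(f,38), (f,39)}
  {f, g} × {38} = {(f,38), (g,38)}
  {g} × {37, 38} = {(g,37), (g,38)}
  {g} × {38, 39} = {(g,38), (g,39)}
  {g, h} × {38} = {(g,38), (h,38)}
  {f} × {37, 38, 39} = {(f,37), (f,38), (f,39)}
  {f, g, h} × {38} = {(f,38), (g,38), (h,38)}
  {g} × {37, 38, 39} = {(g,37), (g,38), (g,39)}
  {f, g} × {37, 38} = {(f,37), (f,38), (g,37), (g,38)}
  {f, g} × {38, 39} = {(f,38), (f,39), (g,38), (g,39)}
  {g, h} × {37, 38} = {(g,37), (g,38), (h,37), (h,38)}
  {g, h} × {38, 39} = {(g,38), (g,39), (h,38), (h,39)}
  {f, g} × {37, 38, 39} = {(f,37), (f,38), (f,39), (g,37), (g,38), (g,39)}
  {f, g, h} × {37, 38} = {(f,37), (f,38), (g,37), (g,38), (h,37), (h,38)}
  {f, g, h} × {38, 39} = {(f,38), (f,39), (g,38), (g,39), (h,38), (h,39)}
  {g, h} × {37, 38, 39} = {(g,37), (g,38), (g,39), (h,37), (h,38), (h,39)}
  {f, g, h} × {37, 38, 39} = {(f,37), (f,38), (f,39), (g,37), (g,38), (g,39), (h,37), (h,38), (h,39)}
These 21 distinct sets form the basis B.
Close under arbitrary unions to get τ_{X×Y}; counting gives |τ_{X×Y}| = 70.


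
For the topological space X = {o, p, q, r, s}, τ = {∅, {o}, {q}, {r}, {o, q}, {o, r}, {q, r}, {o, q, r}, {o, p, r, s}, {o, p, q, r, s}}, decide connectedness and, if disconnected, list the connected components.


(X, τ) is disconnected; components = [{q}, {o, p, r, s}].

Find clopen sets (U ∈ τ with X ∖ U ∈ τ):
  U = ∅, X ∖ U = {o, p, q, r, s} — both open, so U is clopen.
  U = {q}, X ∖ U = {o, p, r, s} — both open, so U is clopen.
  U = {o, p, r, s}, X ∖ U = {q} — both open, so U is clopen.
  U = {o, p, q, r, s}, X ∖ U = ∅ — both open, so U is clopen.
Nontrivial clopen(s) exist: e.g. {q}. So (X, τ) is disconnected.
Compute connected components by grouping points that agree on all clopens:
  component: {q}
  component: {o, p, r, s}


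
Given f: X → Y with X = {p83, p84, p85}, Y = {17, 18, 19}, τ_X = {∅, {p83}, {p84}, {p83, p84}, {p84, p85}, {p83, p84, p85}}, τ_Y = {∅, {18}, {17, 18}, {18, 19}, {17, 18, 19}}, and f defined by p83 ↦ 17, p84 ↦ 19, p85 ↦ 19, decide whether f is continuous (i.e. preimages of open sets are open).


f IS continuous.

Compute f^{-1}(U) for each U ∈ τ_Y:
  U = ∅: f^{-1}(U) = ∅ ∈ τ_X ✓.
  U = {18}: f^{-1}(U) = ∅ ∈ τ_X ✓.
  U = {17, 18}: f^{-1}(U) = {p83} ∈ τ_X ✓.
  U = {18, 19}: f^{-1}(U) = {p84, p85} ∈ τ_X ✓.
  U = {17, 18, 19}: f^{-1}(U) = {p83, p84, p85} ∈ τ_X ✓.
Every preimage lies in τ_X, so f IS continuous.


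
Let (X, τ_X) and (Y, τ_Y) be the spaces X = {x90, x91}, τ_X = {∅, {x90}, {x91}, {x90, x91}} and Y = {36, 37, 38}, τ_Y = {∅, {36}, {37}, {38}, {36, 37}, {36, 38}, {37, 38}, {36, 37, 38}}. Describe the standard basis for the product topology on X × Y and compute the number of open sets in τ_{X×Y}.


Basis B = {∅ × ∅, {x90} × {36}, {x90} × {37}, {x90} × {38}, {x91} × {36}, {x91} × {37}, {x91} × {38}, {x90} × {36, 37}, {x90} × {36, 38}, {x90, x91} × {36}, {x90} × {37, 38}, {x90, x91} × {37}, {x90, x91} × {38}, {x91} × {36, 37}, {x91} × {36, 38}, {x91} × {37, 38}, {x90} × {36, 37, 38}, {x91} × {36, 37, 38}, {x90, x91} × {36, 37}, {x90, x91} × {36, 38}, {x90, x91} × {37, 38}, {x90, x91} × {36, 37, 38}}; |τ_{X×Y}| = 64.

Enumerate products U × V with U ∈ τ_X, V ∈ τ_Y (deduplicated):
  ∅ × ∅ = {} (∅)
  {x90} × {36} = {(x90,36)}
  {x90} × {37} = {(x90,37)}
  {x90} × {38} = {(x90,38)}
  {x91} × {36} = {(x91,36)}
  {x91} × {37} = {(x91,37)}
  {x91} × {38} = {(x91,38)}
  {x90} × {36, 37} = {(x90,36), (x90,37)}
  {x90} × {36, 38} = {(x90,36), (x90,38)}
  {x90, x91} × {36} = {(x90,36), (x91,36)}
  {x90} × {37, 38} = {(x90,37), (x90,38)}
  {x90, x91} × {37} = {(x90,37), (x91,37)}
  {x90, x91} × {38} = {(x90,38), (x91,38)}
  {x91} × {36, 37} = {(x91,36), (x91,37)}
  {x91} × {36, 38} = {(x91,36), (x91,38)}
  {x91} × {37, 38} = {(x91,37), (x91,38)}
  {x90} × {36, 37, 38} = {(x90,36), (x90,37), (x90,38)}
  {x91} × {36, 37, 38} = {(x91,36), (x91,37), (x91,38)}
  {x90, x91} × {36, 37} = {(x90,36), (x90,37), (x91,36), (x91,37)}
  {x90, x91} × {36, 38} = {(x90,36), (x90,38), (x91,36), (x91,38)}
  {x90, x91} × {37, 38} = {(x90,37), (x90,38), (x91,37), (x91,38)}
  {x90, x91} × {36, 37, 38} = {(x90,36), (x90,37), (x90,38), (x91,36), (x91,37), (x91,38)}
These 22 distinct sets form the basis B.
Close under arbitrary unions to get τ_{X×Y}; counting gives |τ_{X×Y}| = 64.
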